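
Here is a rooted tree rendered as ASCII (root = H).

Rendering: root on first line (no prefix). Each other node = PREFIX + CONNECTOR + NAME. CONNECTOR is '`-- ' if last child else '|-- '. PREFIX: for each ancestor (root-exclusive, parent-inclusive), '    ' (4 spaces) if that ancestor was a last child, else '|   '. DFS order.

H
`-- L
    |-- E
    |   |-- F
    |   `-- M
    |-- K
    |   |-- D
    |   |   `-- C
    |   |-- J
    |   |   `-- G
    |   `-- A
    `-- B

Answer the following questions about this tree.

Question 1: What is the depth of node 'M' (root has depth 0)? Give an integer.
Path from root to M: H -> L -> E -> M
Depth = number of edges = 3

Answer: 3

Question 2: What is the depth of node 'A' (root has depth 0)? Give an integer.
Answer: 3

Derivation:
Path from root to A: H -> L -> K -> A
Depth = number of edges = 3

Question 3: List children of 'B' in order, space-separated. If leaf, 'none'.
Answer: none

Derivation:
Node B's children (from adjacency): (leaf)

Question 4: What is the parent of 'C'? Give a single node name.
Answer: D

Derivation:
Scan adjacency: C appears as child of D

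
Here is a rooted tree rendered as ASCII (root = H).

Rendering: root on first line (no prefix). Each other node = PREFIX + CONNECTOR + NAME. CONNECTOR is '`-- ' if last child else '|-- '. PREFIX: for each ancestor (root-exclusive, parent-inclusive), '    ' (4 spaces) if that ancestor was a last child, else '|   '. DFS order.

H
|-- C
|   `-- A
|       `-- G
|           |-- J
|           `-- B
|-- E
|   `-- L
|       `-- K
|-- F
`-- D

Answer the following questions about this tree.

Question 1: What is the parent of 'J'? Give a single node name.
Scan adjacency: J appears as child of G

Answer: G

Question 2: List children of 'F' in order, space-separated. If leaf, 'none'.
Node F's children (from adjacency): (leaf)

Answer: none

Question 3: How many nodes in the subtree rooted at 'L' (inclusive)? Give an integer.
Answer: 2

Derivation:
Subtree rooted at L contains: K, L
Count = 2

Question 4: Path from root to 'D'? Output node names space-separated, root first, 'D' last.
Answer: H D

Derivation:
Walk down from root: H -> D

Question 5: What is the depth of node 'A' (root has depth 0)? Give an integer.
Answer: 2

Derivation:
Path from root to A: H -> C -> A
Depth = number of edges = 2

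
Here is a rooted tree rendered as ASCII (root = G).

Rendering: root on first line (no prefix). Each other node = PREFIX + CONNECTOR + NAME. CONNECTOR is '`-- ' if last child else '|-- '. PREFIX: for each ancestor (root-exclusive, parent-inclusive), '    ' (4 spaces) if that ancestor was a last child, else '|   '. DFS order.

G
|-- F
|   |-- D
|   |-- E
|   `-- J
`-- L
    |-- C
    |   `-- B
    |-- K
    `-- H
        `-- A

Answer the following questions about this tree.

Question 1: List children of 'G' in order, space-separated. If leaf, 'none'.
Answer: F L

Derivation:
Node G's children (from adjacency): F, L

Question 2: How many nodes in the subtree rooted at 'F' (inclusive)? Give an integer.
Answer: 4

Derivation:
Subtree rooted at F contains: D, E, F, J
Count = 4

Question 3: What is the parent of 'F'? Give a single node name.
Answer: G

Derivation:
Scan adjacency: F appears as child of G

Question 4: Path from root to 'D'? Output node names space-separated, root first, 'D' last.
Answer: G F D

Derivation:
Walk down from root: G -> F -> D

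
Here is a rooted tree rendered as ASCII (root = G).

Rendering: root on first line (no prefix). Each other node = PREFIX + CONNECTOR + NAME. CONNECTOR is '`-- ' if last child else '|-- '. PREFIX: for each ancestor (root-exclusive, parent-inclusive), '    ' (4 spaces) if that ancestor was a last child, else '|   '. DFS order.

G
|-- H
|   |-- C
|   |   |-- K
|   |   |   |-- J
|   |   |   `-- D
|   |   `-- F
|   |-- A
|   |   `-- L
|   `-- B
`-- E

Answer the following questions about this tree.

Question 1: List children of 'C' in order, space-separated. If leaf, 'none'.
Node C's children (from adjacency): K, F

Answer: K F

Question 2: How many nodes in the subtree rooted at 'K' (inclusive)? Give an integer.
Answer: 3

Derivation:
Subtree rooted at K contains: D, J, K
Count = 3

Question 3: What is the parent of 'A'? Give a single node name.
Scan adjacency: A appears as child of H

Answer: H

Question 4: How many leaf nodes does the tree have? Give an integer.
Leaves (nodes with no children): B, D, E, F, J, L

Answer: 6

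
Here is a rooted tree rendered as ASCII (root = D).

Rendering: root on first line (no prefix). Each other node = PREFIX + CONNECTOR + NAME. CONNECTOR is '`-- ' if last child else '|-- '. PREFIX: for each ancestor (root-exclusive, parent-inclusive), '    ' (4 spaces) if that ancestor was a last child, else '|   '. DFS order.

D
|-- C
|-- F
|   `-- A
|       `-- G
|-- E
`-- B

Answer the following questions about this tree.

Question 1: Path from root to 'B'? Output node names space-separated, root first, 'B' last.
Answer: D B

Derivation:
Walk down from root: D -> B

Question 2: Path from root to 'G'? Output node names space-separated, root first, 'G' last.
Walk down from root: D -> F -> A -> G

Answer: D F A G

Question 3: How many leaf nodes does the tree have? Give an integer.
Leaves (nodes with no children): B, C, E, G

Answer: 4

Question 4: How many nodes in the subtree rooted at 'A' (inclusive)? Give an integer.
Subtree rooted at A contains: A, G
Count = 2

Answer: 2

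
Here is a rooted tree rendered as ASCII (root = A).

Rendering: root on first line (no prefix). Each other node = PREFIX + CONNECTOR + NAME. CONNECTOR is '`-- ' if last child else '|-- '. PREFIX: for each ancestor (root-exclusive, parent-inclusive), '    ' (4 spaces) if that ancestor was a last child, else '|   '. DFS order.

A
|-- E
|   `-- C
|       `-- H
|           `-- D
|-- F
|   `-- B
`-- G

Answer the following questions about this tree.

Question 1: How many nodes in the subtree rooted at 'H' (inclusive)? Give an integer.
Answer: 2

Derivation:
Subtree rooted at H contains: D, H
Count = 2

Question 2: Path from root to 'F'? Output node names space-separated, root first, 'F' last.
Answer: A F

Derivation:
Walk down from root: A -> F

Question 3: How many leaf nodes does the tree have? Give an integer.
Answer: 3

Derivation:
Leaves (nodes with no children): B, D, G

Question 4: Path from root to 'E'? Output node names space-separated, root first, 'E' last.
Answer: A E

Derivation:
Walk down from root: A -> E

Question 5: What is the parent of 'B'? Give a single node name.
Scan adjacency: B appears as child of F

Answer: F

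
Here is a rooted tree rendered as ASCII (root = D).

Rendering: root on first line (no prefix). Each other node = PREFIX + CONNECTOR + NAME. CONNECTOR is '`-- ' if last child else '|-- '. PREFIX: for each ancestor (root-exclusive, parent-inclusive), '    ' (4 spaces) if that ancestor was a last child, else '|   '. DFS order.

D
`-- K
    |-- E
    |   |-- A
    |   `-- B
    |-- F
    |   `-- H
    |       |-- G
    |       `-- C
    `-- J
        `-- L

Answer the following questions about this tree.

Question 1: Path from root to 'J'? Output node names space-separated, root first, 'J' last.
Answer: D K J

Derivation:
Walk down from root: D -> K -> J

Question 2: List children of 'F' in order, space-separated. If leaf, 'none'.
Answer: H

Derivation:
Node F's children (from adjacency): H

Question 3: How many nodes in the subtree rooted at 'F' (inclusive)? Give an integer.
Subtree rooted at F contains: C, F, G, H
Count = 4

Answer: 4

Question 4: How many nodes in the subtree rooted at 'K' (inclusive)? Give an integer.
Subtree rooted at K contains: A, B, C, E, F, G, H, J, K, L
Count = 10

Answer: 10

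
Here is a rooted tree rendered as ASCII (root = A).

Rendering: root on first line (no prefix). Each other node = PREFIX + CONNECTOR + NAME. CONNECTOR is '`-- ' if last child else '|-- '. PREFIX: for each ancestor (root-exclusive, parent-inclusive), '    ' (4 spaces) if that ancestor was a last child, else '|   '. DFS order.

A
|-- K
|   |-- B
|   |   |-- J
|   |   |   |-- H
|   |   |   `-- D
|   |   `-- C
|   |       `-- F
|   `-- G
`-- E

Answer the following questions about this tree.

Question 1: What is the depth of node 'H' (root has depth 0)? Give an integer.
Answer: 4

Derivation:
Path from root to H: A -> K -> B -> J -> H
Depth = number of edges = 4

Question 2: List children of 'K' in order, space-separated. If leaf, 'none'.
Answer: B G

Derivation:
Node K's children (from adjacency): B, G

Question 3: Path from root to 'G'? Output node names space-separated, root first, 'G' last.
Walk down from root: A -> K -> G

Answer: A K G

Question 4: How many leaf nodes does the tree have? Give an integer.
Answer: 5

Derivation:
Leaves (nodes with no children): D, E, F, G, H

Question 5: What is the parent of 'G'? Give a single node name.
Answer: K

Derivation:
Scan adjacency: G appears as child of K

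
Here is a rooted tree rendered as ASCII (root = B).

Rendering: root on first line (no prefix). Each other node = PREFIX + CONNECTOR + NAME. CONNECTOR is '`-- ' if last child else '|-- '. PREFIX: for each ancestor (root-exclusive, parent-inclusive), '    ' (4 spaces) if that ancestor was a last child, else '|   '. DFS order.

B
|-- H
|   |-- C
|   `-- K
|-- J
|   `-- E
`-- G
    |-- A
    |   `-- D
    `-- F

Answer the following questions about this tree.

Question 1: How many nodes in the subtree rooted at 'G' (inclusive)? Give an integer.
Subtree rooted at G contains: A, D, F, G
Count = 4

Answer: 4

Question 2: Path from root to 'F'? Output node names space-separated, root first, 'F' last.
Answer: B G F

Derivation:
Walk down from root: B -> G -> F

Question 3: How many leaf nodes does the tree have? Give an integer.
Answer: 5

Derivation:
Leaves (nodes with no children): C, D, E, F, K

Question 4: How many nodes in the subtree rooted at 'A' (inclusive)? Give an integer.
Answer: 2

Derivation:
Subtree rooted at A contains: A, D
Count = 2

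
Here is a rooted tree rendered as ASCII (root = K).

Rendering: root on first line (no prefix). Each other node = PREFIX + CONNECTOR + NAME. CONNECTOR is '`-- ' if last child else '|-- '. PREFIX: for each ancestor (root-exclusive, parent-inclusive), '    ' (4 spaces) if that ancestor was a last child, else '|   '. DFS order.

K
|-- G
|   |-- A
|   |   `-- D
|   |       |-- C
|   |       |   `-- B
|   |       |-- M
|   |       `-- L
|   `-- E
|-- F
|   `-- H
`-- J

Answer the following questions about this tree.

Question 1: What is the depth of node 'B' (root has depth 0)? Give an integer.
Path from root to B: K -> G -> A -> D -> C -> B
Depth = number of edges = 5

Answer: 5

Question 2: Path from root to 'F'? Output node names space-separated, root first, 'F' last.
Answer: K F

Derivation:
Walk down from root: K -> F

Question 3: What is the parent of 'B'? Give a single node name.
Answer: C

Derivation:
Scan adjacency: B appears as child of C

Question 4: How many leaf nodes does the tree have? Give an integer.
Leaves (nodes with no children): B, E, H, J, L, M

Answer: 6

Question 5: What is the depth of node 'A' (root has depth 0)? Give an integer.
Path from root to A: K -> G -> A
Depth = number of edges = 2

Answer: 2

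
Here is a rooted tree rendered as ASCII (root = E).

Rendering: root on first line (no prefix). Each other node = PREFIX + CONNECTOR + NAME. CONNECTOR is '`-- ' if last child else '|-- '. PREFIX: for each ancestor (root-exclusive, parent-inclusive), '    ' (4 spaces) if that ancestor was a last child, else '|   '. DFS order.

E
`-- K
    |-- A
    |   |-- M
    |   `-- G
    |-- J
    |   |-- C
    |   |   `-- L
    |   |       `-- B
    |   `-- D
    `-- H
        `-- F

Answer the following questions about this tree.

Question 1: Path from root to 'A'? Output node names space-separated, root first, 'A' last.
Walk down from root: E -> K -> A

Answer: E K A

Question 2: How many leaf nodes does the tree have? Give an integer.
Leaves (nodes with no children): B, D, F, G, M

Answer: 5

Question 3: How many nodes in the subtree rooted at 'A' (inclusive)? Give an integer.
Subtree rooted at A contains: A, G, M
Count = 3

Answer: 3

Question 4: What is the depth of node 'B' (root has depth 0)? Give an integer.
Answer: 5

Derivation:
Path from root to B: E -> K -> J -> C -> L -> B
Depth = number of edges = 5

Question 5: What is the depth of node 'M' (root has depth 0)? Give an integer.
Path from root to M: E -> K -> A -> M
Depth = number of edges = 3

Answer: 3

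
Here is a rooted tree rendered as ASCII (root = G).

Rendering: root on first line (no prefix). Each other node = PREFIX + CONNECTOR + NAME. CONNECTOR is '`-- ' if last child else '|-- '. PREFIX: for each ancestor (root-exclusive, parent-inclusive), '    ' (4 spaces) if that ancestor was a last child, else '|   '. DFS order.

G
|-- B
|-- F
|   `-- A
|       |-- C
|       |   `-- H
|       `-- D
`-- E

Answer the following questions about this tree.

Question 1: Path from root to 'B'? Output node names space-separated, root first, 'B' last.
Walk down from root: G -> B

Answer: G B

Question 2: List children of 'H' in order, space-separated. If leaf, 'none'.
Answer: none

Derivation:
Node H's children (from adjacency): (leaf)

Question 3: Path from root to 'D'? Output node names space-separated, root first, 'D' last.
Answer: G F A D

Derivation:
Walk down from root: G -> F -> A -> D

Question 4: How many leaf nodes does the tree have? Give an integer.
Leaves (nodes with no children): B, D, E, H

Answer: 4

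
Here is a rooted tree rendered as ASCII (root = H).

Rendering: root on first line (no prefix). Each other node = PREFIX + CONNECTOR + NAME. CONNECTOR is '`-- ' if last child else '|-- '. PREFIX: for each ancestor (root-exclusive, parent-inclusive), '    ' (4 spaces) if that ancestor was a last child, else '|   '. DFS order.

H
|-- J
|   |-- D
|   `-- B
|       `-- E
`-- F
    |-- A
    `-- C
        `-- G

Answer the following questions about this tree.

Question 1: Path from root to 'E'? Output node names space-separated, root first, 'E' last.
Answer: H J B E

Derivation:
Walk down from root: H -> J -> B -> E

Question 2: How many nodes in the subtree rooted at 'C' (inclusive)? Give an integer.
Answer: 2

Derivation:
Subtree rooted at C contains: C, G
Count = 2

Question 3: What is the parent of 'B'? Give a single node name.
Answer: J

Derivation:
Scan adjacency: B appears as child of J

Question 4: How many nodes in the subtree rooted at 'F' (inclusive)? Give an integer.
Subtree rooted at F contains: A, C, F, G
Count = 4

Answer: 4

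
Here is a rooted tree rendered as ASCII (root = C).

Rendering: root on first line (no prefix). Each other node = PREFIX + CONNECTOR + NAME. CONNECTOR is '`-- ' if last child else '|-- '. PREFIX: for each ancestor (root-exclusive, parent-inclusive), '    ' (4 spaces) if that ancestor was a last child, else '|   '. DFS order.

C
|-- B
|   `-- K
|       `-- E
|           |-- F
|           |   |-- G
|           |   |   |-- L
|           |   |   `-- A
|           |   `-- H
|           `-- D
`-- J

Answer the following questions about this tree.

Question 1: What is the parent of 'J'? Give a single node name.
Scan adjacency: J appears as child of C

Answer: C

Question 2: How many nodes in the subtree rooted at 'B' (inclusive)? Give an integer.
Subtree rooted at B contains: A, B, D, E, F, G, H, K, L
Count = 9

Answer: 9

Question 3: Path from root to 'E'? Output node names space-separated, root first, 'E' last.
Walk down from root: C -> B -> K -> E

Answer: C B K E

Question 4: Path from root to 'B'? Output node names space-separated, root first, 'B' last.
Answer: C B

Derivation:
Walk down from root: C -> B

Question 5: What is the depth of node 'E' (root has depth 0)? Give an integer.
Answer: 3

Derivation:
Path from root to E: C -> B -> K -> E
Depth = number of edges = 3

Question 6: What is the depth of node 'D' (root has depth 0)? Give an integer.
Path from root to D: C -> B -> K -> E -> D
Depth = number of edges = 4

Answer: 4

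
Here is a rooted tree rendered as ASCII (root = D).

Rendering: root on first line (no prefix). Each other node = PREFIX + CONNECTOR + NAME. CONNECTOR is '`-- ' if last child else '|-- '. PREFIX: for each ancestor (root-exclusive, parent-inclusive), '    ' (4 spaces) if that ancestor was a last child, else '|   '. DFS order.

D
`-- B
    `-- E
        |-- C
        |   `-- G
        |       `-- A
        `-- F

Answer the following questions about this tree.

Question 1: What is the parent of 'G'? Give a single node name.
Scan adjacency: G appears as child of C

Answer: C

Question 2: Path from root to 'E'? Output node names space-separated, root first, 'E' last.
Walk down from root: D -> B -> E

Answer: D B E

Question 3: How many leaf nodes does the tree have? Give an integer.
Leaves (nodes with no children): A, F

Answer: 2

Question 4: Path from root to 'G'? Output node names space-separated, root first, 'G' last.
Walk down from root: D -> B -> E -> C -> G

Answer: D B E C G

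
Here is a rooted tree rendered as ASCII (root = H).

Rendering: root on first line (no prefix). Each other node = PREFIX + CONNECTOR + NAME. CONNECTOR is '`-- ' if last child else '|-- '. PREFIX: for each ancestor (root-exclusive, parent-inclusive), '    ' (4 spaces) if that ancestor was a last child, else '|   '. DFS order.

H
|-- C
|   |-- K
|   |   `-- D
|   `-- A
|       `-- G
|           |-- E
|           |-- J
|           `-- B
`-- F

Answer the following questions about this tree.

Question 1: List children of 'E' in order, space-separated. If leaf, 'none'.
Answer: none

Derivation:
Node E's children (from adjacency): (leaf)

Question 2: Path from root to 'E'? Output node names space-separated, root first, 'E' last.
Answer: H C A G E

Derivation:
Walk down from root: H -> C -> A -> G -> E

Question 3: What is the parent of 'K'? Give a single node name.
Answer: C

Derivation:
Scan adjacency: K appears as child of C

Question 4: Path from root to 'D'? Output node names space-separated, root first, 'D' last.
Walk down from root: H -> C -> K -> D

Answer: H C K D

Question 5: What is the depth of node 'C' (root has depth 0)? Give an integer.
Path from root to C: H -> C
Depth = number of edges = 1

Answer: 1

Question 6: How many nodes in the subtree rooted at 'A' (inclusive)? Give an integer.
Answer: 5

Derivation:
Subtree rooted at A contains: A, B, E, G, J
Count = 5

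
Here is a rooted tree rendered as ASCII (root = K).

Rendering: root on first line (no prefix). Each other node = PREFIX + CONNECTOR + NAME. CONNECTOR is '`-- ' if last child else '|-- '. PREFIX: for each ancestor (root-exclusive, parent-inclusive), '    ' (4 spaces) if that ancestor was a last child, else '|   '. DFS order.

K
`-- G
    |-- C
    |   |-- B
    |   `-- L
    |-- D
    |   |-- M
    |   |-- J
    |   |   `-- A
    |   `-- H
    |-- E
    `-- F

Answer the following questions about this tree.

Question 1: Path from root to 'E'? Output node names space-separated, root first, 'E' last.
Walk down from root: K -> G -> E

Answer: K G E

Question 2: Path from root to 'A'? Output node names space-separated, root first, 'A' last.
Walk down from root: K -> G -> D -> J -> A

Answer: K G D J A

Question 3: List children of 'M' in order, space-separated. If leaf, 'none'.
Node M's children (from adjacency): (leaf)

Answer: none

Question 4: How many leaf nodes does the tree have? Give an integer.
Leaves (nodes with no children): A, B, E, F, H, L, M

Answer: 7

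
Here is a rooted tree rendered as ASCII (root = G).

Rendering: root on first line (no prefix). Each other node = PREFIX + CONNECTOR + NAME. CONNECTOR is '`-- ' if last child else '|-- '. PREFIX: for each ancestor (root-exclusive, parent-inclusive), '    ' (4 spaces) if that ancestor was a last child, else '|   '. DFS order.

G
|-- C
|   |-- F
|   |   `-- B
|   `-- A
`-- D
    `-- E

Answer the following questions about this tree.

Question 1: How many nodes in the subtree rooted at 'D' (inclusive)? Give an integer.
Answer: 2

Derivation:
Subtree rooted at D contains: D, E
Count = 2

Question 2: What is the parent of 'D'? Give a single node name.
Scan adjacency: D appears as child of G

Answer: G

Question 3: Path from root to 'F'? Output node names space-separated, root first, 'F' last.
Answer: G C F

Derivation:
Walk down from root: G -> C -> F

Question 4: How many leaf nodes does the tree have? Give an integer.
Answer: 3

Derivation:
Leaves (nodes with no children): A, B, E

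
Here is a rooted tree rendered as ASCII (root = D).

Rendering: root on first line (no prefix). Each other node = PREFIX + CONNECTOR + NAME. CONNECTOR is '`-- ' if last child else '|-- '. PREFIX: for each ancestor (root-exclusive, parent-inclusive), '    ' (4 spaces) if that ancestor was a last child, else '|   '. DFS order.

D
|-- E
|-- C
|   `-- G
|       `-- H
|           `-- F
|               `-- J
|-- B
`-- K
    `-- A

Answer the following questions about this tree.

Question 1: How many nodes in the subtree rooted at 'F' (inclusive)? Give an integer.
Answer: 2

Derivation:
Subtree rooted at F contains: F, J
Count = 2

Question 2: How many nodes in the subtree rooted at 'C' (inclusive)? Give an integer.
Subtree rooted at C contains: C, F, G, H, J
Count = 5

Answer: 5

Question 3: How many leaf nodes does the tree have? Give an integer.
Answer: 4

Derivation:
Leaves (nodes with no children): A, B, E, J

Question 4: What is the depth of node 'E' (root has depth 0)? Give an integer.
Answer: 1

Derivation:
Path from root to E: D -> E
Depth = number of edges = 1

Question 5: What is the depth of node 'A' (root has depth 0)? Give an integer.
Path from root to A: D -> K -> A
Depth = number of edges = 2

Answer: 2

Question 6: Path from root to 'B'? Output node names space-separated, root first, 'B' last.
Answer: D B

Derivation:
Walk down from root: D -> B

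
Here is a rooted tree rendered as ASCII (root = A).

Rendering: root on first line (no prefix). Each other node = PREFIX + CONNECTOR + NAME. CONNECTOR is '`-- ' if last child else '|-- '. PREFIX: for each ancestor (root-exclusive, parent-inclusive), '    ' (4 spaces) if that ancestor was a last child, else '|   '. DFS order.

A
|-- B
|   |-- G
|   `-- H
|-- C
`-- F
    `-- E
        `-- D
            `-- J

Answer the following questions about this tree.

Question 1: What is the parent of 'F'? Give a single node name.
Answer: A

Derivation:
Scan adjacency: F appears as child of A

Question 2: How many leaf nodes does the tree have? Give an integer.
Leaves (nodes with no children): C, G, H, J

Answer: 4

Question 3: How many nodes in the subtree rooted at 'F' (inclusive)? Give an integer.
Subtree rooted at F contains: D, E, F, J
Count = 4

Answer: 4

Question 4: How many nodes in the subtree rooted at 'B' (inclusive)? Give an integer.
Subtree rooted at B contains: B, G, H
Count = 3

Answer: 3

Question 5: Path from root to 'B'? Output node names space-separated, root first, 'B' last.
Answer: A B

Derivation:
Walk down from root: A -> B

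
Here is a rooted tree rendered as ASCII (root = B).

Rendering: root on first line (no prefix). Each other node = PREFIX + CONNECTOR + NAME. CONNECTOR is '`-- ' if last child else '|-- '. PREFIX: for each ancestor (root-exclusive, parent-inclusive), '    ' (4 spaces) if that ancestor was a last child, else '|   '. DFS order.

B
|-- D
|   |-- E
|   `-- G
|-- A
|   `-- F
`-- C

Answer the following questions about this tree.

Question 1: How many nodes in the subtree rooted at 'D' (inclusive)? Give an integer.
Subtree rooted at D contains: D, E, G
Count = 3

Answer: 3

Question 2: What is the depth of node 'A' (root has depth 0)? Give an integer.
Answer: 1

Derivation:
Path from root to A: B -> A
Depth = number of edges = 1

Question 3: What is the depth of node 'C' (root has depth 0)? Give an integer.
Path from root to C: B -> C
Depth = number of edges = 1

Answer: 1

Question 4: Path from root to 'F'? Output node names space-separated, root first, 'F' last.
Answer: B A F

Derivation:
Walk down from root: B -> A -> F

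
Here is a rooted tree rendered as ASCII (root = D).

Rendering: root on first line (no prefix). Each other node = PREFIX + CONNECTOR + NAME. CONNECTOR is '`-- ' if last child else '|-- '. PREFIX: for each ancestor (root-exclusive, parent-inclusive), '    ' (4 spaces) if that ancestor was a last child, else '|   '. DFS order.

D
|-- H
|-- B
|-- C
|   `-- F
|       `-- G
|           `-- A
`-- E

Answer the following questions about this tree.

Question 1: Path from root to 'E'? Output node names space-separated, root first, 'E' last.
Walk down from root: D -> E

Answer: D E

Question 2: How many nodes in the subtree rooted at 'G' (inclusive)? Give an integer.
Subtree rooted at G contains: A, G
Count = 2

Answer: 2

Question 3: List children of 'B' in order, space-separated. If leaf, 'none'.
Node B's children (from adjacency): (leaf)

Answer: none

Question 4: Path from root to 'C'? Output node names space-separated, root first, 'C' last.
Answer: D C

Derivation:
Walk down from root: D -> C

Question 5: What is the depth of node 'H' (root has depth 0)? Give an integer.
Path from root to H: D -> H
Depth = number of edges = 1

Answer: 1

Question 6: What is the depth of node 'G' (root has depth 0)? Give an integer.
Path from root to G: D -> C -> F -> G
Depth = number of edges = 3

Answer: 3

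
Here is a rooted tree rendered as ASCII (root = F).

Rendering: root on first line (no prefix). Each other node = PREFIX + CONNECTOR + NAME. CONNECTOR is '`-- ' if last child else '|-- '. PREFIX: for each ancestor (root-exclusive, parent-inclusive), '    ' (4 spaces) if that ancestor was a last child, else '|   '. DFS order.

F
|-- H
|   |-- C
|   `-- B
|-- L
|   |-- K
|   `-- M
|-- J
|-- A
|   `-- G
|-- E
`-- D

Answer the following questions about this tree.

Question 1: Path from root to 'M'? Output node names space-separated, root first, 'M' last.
Walk down from root: F -> L -> M

Answer: F L M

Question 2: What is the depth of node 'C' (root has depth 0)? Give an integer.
Path from root to C: F -> H -> C
Depth = number of edges = 2

Answer: 2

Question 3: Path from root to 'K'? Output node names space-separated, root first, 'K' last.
Answer: F L K

Derivation:
Walk down from root: F -> L -> K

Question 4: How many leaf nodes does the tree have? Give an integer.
Answer: 8

Derivation:
Leaves (nodes with no children): B, C, D, E, G, J, K, M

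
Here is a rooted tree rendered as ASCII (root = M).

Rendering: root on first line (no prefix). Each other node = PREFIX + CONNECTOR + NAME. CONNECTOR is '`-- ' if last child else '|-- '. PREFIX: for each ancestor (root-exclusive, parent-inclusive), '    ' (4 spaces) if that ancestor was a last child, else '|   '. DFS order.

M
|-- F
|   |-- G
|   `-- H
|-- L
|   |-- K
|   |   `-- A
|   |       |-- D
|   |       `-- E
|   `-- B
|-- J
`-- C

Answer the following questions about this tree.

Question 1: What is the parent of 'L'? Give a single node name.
Scan adjacency: L appears as child of M

Answer: M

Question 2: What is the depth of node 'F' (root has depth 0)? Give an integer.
Path from root to F: M -> F
Depth = number of edges = 1

Answer: 1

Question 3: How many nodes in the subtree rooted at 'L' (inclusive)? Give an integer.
Answer: 6

Derivation:
Subtree rooted at L contains: A, B, D, E, K, L
Count = 6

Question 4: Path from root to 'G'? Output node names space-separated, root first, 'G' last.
Answer: M F G

Derivation:
Walk down from root: M -> F -> G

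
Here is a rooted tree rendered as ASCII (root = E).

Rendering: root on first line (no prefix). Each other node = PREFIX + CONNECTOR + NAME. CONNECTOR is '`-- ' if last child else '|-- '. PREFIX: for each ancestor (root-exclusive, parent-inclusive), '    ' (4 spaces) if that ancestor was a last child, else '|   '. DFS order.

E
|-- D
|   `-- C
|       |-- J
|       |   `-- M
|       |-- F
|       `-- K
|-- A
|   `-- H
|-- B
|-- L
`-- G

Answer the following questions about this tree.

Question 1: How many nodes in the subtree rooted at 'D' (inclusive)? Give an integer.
Subtree rooted at D contains: C, D, F, J, K, M
Count = 6

Answer: 6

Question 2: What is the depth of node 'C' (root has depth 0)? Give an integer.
Answer: 2

Derivation:
Path from root to C: E -> D -> C
Depth = number of edges = 2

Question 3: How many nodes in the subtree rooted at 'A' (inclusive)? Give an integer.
Answer: 2

Derivation:
Subtree rooted at A contains: A, H
Count = 2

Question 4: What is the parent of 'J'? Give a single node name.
Answer: C

Derivation:
Scan adjacency: J appears as child of C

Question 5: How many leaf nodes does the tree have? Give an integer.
Leaves (nodes with no children): B, F, G, H, K, L, M

Answer: 7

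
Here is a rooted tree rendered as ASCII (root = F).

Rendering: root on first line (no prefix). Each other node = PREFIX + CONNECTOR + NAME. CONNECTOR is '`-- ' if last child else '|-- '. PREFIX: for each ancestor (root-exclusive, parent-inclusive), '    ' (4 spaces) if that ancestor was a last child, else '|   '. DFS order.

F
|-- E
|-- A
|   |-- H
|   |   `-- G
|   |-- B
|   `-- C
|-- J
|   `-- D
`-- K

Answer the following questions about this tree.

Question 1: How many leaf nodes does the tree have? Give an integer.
Leaves (nodes with no children): B, C, D, E, G, K

Answer: 6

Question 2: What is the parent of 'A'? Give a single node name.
Answer: F

Derivation:
Scan adjacency: A appears as child of F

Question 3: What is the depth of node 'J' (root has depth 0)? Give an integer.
Answer: 1

Derivation:
Path from root to J: F -> J
Depth = number of edges = 1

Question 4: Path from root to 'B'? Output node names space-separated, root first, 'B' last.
Walk down from root: F -> A -> B

Answer: F A B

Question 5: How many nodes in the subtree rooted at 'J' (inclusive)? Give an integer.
Answer: 2

Derivation:
Subtree rooted at J contains: D, J
Count = 2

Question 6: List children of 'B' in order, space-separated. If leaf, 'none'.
Node B's children (from adjacency): (leaf)

Answer: none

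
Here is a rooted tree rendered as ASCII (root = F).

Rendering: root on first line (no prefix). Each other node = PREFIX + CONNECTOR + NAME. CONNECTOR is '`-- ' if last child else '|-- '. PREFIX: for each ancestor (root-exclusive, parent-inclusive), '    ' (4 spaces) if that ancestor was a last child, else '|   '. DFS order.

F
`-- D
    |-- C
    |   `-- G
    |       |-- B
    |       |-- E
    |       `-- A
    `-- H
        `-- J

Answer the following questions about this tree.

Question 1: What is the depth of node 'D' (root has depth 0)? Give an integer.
Answer: 1

Derivation:
Path from root to D: F -> D
Depth = number of edges = 1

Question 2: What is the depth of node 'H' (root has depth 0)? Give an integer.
Answer: 2

Derivation:
Path from root to H: F -> D -> H
Depth = number of edges = 2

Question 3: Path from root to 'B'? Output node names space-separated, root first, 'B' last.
Answer: F D C G B

Derivation:
Walk down from root: F -> D -> C -> G -> B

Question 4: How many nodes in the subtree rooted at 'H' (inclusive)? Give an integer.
Subtree rooted at H contains: H, J
Count = 2

Answer: 2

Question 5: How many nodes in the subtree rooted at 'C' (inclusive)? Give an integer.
Subtree rooted at C contains: A, B, C, E, G
Count = 5

Answer: 5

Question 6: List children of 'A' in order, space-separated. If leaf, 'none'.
Node A's children (from adjacency): (leaf)

Answer: none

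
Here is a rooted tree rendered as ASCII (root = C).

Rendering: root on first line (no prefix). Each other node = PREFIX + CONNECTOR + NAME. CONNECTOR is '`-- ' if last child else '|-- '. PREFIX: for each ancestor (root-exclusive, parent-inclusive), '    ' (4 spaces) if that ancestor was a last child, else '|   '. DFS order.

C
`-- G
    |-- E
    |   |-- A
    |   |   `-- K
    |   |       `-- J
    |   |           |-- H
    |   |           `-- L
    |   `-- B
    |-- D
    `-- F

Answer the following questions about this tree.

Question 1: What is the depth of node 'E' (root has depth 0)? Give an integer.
Path from root to E: C -> G -> E
Depth = number of edges = 2

Answer: 2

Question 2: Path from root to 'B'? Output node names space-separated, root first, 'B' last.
Walk down from root: C -> G -> E -> B

Answer: C G E B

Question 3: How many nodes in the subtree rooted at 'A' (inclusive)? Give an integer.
Subtree rooted at A contains: A, H, J, K, L
Count = 5

Answer: 5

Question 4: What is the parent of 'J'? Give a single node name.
Scan adjacency: J appears as child of K

Answer: K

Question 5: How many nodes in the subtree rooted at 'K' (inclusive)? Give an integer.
Answer: 4

Derivation:
Subtree rooted at K contains: H, J, K, L
Count = 4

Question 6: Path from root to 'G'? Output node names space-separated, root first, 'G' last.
Answer: C G

Derivation:
Walk down from root: C -> G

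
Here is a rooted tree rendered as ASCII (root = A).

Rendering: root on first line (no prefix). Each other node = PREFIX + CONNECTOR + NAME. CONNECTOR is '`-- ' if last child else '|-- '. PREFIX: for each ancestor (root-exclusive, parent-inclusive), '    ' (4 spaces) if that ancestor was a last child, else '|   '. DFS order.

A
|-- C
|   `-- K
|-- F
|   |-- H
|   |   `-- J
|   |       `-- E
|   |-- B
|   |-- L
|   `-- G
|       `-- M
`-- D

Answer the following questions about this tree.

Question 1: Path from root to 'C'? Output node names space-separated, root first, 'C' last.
Answer: A C

Derivation:
Walk down from root: A -> C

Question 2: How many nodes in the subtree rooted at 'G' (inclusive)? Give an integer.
Answer: 2

Derivation:
Subtree rooted at G contains: G, M
Count = 2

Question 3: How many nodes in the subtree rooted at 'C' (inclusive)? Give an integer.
Answer: 2

Derivation:
Subtree rooted at C contains: C, K
Count = 2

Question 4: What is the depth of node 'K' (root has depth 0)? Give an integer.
Path from root to K: A -> C -> K
Depth = number of edges = 2

Answer: 2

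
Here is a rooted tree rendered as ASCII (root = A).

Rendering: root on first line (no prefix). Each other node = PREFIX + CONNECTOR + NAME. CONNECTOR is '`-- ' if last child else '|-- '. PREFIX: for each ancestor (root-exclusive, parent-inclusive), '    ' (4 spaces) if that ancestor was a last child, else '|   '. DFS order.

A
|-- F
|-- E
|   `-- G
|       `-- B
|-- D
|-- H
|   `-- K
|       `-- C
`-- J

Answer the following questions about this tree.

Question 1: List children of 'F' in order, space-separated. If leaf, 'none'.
Answer: none

Derivation:
Node F's children (from adjacency): (leaf)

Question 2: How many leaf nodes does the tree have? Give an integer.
Answer: 5

Derivation:
Leaves (nodes with no children): B, C, D, F, J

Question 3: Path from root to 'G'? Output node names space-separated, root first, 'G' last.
Answer: A E G

Derivation:
Walk down from root: A -> E -> G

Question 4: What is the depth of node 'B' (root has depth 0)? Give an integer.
Path from root to B: A -> E -> G -> B
Depth = number of edges = 3

Answer: 3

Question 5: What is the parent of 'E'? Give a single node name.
Answer: A

Derivation:
Scan adjacency: E appears as child of A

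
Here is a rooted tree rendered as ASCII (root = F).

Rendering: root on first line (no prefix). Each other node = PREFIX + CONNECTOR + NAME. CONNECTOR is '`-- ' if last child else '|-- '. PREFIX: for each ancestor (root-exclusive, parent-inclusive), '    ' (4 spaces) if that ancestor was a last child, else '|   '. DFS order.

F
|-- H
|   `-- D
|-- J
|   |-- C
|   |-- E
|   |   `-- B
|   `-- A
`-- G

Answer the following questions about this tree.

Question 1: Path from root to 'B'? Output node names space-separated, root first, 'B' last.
Answer: F J E B

Derivation:
Walk down from root: F -> J -> E -> B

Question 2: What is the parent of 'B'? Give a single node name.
Scan adjacency: B appears as child of E

Answer: E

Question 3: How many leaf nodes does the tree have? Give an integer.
Leaves (nodes with no children): A, B, C, D, G

Answer: 5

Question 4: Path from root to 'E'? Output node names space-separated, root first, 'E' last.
Walk down from root: F -> J -> E

Answer: F J E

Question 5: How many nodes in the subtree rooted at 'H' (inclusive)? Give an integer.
Subtree rooted at H contains: D, H
Count = 2

Answer: 2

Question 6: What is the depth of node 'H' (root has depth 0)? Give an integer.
Answer: 1

Derivation:
Path from root to H: F -> H
Depth = number of edges = 1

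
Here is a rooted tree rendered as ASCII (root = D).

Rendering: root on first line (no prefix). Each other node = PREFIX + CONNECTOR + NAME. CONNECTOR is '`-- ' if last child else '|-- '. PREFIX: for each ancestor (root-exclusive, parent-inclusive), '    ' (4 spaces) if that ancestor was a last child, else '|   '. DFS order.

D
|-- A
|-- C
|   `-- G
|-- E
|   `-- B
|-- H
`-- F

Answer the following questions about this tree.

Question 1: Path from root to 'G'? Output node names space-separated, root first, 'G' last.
Answer: D C G

Derivation:
Walk down from root: D -> C -> G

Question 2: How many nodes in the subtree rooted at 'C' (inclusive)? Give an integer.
Subtree rooted at C contains: C, G
Count = 2

Answer: 2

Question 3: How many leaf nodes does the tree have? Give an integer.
Leaves (nodes with no children): A, B, F, G, H

Answer: 5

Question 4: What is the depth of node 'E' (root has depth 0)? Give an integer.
Answer: 1

Derivation:
Path from root to E: D -> E
Depth = number of edges = 1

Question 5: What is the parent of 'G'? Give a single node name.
Scan adjacency: G appears as child of C

Answer: C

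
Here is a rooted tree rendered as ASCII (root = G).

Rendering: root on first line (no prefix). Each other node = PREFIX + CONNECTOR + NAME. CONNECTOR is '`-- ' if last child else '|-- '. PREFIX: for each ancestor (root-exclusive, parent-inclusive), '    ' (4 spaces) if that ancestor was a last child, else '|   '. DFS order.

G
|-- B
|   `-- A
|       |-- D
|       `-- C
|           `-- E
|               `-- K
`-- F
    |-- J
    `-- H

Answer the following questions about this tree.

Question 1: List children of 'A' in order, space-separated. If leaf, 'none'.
Node A's children (from adjacency): D, C

Answer: D C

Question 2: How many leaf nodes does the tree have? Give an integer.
Answer: 4

Derivation:
Leaves (nodes with no children): D, H, J, K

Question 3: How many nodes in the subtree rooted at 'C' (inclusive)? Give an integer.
Subtree rooted at C contains: C, E, K
Count = 3

Answer: 3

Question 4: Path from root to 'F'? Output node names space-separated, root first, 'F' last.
Answer: G F

Derivation:
Walk down from root: G -> F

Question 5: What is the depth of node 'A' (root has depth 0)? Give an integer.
Path from root to A: G -> B -> A
Depth = number of edges = 2

Answer: 2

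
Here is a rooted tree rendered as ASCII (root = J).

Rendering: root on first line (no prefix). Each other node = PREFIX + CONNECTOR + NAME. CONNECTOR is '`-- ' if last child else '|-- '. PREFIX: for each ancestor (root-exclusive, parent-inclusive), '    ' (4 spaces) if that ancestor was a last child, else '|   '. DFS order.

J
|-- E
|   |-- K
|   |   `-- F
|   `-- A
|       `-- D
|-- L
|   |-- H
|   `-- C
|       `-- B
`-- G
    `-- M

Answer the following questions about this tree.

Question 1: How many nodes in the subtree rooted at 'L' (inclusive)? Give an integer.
Subtree rooted at L contains: B, C, H, L
Count = 4

Answer: 4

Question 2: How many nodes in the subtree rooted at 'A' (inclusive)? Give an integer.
Subtree rooted at A contains: A, D
Count = 2

Answer: 2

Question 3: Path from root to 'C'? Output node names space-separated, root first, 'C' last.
Walk down from root: J -> L -> C

Answer: J L C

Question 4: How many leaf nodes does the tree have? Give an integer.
Leaves (nodes with no children): B, D, F, H, M

Answer: 5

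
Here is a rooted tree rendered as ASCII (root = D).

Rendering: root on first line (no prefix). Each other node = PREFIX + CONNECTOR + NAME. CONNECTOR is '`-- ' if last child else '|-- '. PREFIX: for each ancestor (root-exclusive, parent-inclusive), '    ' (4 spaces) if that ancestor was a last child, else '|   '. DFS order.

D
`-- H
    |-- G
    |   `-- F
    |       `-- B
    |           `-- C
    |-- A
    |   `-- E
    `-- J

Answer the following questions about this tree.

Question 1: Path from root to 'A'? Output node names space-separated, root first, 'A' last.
Answer: D H A

Derivation:
Walk down from root: D -> H -> A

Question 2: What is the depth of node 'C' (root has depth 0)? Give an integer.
Path from root to C: D -> H -> G -> F -> B -> C
Depth = number of edges = 5

Answer: 5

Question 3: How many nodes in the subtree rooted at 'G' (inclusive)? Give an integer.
Answer: 4

Derivation:
Subtree rooted at G contains: B, C, F, G
Count = 4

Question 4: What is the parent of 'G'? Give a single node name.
Scan adjacency: G appears as child of H

Answer: H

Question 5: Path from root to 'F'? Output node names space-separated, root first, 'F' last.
Walk down from root: D -> H -> G -> F

Answer: D H G F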